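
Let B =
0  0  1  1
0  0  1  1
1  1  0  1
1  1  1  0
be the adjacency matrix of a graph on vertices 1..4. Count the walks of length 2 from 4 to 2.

The number of length-2 walks from vertex 4 to vertex 2 is entry (4,2) of B^2, where B is the adjacency matrix.
B^2 = [[2, 2, 1, 1], [2, 2, 1, 1], [1, 1, 3, 2], [1, 1, 2, 3]]

1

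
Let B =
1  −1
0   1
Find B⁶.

B = I + N where N = [[0, −1], [0, 0]] is strictly upper-triangular, so N² = 0.
(I + N)⁶ = I + 6·N = [[1, −6], [0, 1]].

[[1, −6], [0, 1]]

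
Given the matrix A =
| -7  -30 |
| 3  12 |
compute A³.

[[-163, -570], [57, 198]]

tr A = 5 and det A = 6, so the characteristic polynomial is λ² − (5)λ + (6) with roots 3 and 2.
Eigenvectors give P = [[3, -10], [-1, 3]] with P⁻¹ = [[-3, -10], [-1, -3]], and A = P·diag(3, 2)·P⁻¹.
Then A³ = P·diag(27, 8)·P⁻¹ = [[81, -80], [-27, 24]] · [[-3, -10], [-1, -3]] = [[-163, -570], [57, 198]].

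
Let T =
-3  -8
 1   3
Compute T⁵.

[[-3, -8], [1, 3]]

T² = I (check: tr T = 0 and det T = -1), so T⁵ = T since 5 is odd.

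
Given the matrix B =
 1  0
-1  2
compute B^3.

[[1, 0], [-7, 8]]

tr B = 3 and det B = 2, so the characteristic polynomial is λ² − (3)λ + (2) with roots 1 and 2.
Eigenvectors give P = [[1, 0], [1, -1]] with P⁻¹ = [[1, 0], [1, -1]], and B = P·diag(1, 2)·P⁻¹.
Then B^3 = P·diag(1, 8)·P⁻¹ = [[1, 0], [1, -8]] · [[1, 0], [1, -1]] = [[1, 0], [-7, 8]].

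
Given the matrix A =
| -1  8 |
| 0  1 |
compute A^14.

[[1, 0], [0, 1]]

A² = I (check: tr A = 0 and det A = -1), so A^14 = I since 14 is even.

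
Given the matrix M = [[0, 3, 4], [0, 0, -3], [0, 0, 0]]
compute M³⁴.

[[0, 0, 0], [0, 0, 0], [0, 0, 0]]

M is strictly triangular, hence nilpotent: M³ = 0, so M³⁴ = 0.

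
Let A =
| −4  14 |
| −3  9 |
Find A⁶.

[[−3926, 9310], [−1995, 4719]]

tr A = 5 and det A = 6, so the characteristic polynomial is λ² − (5)λ + (6) with roots 3 and 2.
Eigenvectors give P = [[2, 7], [1, 3]] with P⁻¹ = [[−3, 7], [1, −2]], and A = P·diag(3, 2)·P⁻¹.
Then A⁶ = P·diag(729, 64)·P⁻¹ = [[1458, 448], [729, 192]] · [[−3, 7], [1, −2]] = [[−3926, 9310], [−1995, 4719]].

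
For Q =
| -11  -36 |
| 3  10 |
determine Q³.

[[-35, -108], [9, 28]]

tr Q = -1 and det Q = -2, so the characteristic polynomial is λ² − (-1)λ + (-2) with roots -2 and 1.
Eigenvectors give P = [[4, -3], [-1, 1]] with P⁻¹ = [[1, 3], [1, 4]], and Q = P·diag(-2, 1)·P⁻¹.
Then Q³ = P·diag(-8, 1)·P⁻¹ = [[-32, -3], [8, 1]] · [[1, 3], [1, 4]] = [[-35, -108], [9, 28]].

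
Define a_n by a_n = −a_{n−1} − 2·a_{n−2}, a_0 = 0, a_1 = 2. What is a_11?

46

With companion matrix T = [[−1, −2], [1, 0]], [a_n, a_{n−1}]ᵀ = T·[a_{n−1}, a_{n−2}]ᵀ, so [a_11, a_10]ᵀ = T¹⁰·[a_1, a_0]ᵀ.
T¹⁰ = [[23, −22], [11, 34]], giving [a_11, a_10]ᵀ = [[46], [22]].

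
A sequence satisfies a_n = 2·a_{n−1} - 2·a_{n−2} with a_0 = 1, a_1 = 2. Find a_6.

With companion matrix T = [[2, -2], [1, 0]], [a_n, a_{n−1}]ᵀ = T·[a_{n−1}, a_{n−2}]ᵀ, so [a_6, a_5]ᵀ = T^5·[a_1, a_0]ᵀ.
T^5 = [[-8, 8], [-4, 0]], giving [a_6, a_5]ᵀ = [[-8], [-8]].

-8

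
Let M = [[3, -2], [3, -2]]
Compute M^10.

[[3, -2], [3, -2]]

M² = M (a projection; rank 1, trace 1), so M^10 = M.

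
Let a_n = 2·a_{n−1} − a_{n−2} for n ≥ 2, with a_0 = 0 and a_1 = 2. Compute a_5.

10

With companion matrix T = [[2, −1], [1, 0]], [a_n, a_{n−1}]ᵀ = T·[a_{n−1}, a_{n−2}]ᵀ, so [a_5, a_4]ᵀ = T^4·[a_1, a_0]ᵀ.
T^4 = [[5, −4], [4, −3]], giving [a_5, a_4]ᵀ = [[10], [8]].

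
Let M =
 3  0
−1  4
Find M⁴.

M² = [[9, 0], [−7, 16]]
M³ = [[27, 0], [−37, 64]]
M⁴ = [[81, 0], [−175, 256]]

[[81, 0], [−175, 256]]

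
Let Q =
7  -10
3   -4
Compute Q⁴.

[[91, -150], [45, -74]]

tr Q = 3 and det Q = 2, so the characteristic polynomial is λ² − (3)λ + (2) with roots 2 and 1.
Eigenvectors give P = [[2, -5], [1, -3]] with P⁻¹ = [[3, -5], [1, -2]], and Q = P·diag(2, 1)·P⁻¹.
Then Q⁴ = P·diag(16, 1)·P⁻¹ = [[32, -5], [16, -3]] · [[3, -5], [1, -2]] = [[91, -150], [45, -74]].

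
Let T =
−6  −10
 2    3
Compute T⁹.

tr T = −3 and det T = 2, so the characteristic polynomial is λ² − (−3)λ + (2) with roots −2 and −1.
Eigenvectors give P = [[−5, 2], [2, −1]] with P⁻¹ = [[−1, −2], [−2, −5]], and T = P·diag(−2, −1)·P⁻¹.
Then T⁹ = P·diag(−512, −1)·P⁻¹ = [[2560, −2], [−1024, 1]] · [[−1, −2], [−2, −5]] = [[−2556, −5110], [1022, 2043]].

[[−2556, −5110], [1022, 2043]]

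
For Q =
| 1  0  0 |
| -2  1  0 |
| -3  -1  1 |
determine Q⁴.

[[1, 0, 0], [-8, 1, 0], [0, -4, 1]]

Q = I + N where N = [[0, 0, 0], [-2, 0, 0], [-3, -1, 0]] is strictly lower-triangular, so N³ = 0.
(I + N)⁴ = I + 4·N + 6·N² = [[1, 0, 0], [-8, 1, 0], [0, -4, 1]].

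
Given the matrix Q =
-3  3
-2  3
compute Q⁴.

[[9, 0], [0, 9]]

Q² = [[3, 0], [0, 3]]
Q³ = [[-9, 9], [-6, 9]]
Q⁴ = [[9, 0], [0, 9]]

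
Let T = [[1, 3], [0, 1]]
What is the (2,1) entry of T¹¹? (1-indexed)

T = I + N where N = [[0, 3], [0, 0]] is strictly upper-triangular, so N² = 0.
(I + N)¹¹ = I + 11·N = [[1, 33], [0, 1]].

0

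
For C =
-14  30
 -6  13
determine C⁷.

[[-644, 1290], [-258, 517]]

tr C = -1 and det C = -2, so the characteristic polynomial is λ² − (-1)λ + (-2) with roots -2 and 1.
Eigenvectors give P = [[5, 2], [2, 1]] with P⁻¹ = [[1, -2], [-2, 5]], and C = P·diag(-2, 1)·P⁻¹.
Then C⁷ = P·diag(-128, 1)·P⁻¹ = [[-640, 2], [-256, 1]] · [[1, -2], [-2, 5]] = [[-644, 1290], [-258, 517]].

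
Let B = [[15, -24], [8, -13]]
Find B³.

[[111, -168], [56, -85]]

tr B = 2 and det B = -3, so the characteristic polynomial is λ² − (2)λ + (-3) with roots 3 and -1.
Eigenvectors give P = [[2, -3], [1, -2]] with P⁻¹ = [[2, -3], [1, -2]], and B = P·diag(3, -1)·P⁻¹.
Then B³ = P·diag(27, -1)·P⁻¹ = [[54, 3], [27, 2]] · [[2, -3], [1, -2]] = [[111, -168], [56, -85]].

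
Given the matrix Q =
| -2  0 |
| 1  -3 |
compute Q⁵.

tr Q = -5 and det Q = 6, so the characteristic polynomial is λ² − (-5)λ + (6) with roots -3 and -2.
Eigenvectors give P = [[0, 1], [-1, 1]] with P⁻¹ = [[1, -1], [1, 0]], and Q = P·diag(-3, -2)·P⁻¹.
Then Q⁵ = P·diag(-243, -32)·P⁻¹ = [[0, -32], [243, -32]] · [[1, -1], [1, 0]] = [[-32, 0], [211, -243]].

[[-32, 0], [211, -243]]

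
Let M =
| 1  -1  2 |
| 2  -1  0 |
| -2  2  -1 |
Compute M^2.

[[-5, 4, 0], [0, -1, 4], [4, -2, -3]]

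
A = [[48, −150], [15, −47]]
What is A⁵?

[[2718, −8250], [825, −2507]]

tr A = 1 and det A = −6, so the characteristic polynomial is λ² − (1)λ + (−6) with roots 3 and −2.
Eigenvectors give P = [[10, 3], [3, 1]] with P⁻¹ = [[1, −3], [−3, 10]], and A = P·diag(3, −2)·P⁻¹.
Then A⁵ = P·diag(243, −32)·P⁻¹ = [[2430, −96], [729, −32]] · [[1, −3], [−3, 10]] = [[2718, −8250], [825, −2507]].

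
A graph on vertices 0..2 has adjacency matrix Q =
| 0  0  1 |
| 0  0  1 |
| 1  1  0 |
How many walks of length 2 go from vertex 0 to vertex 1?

The number of length-2 walks from vertex 0 to vertex 1 is entry (0,1) of Q², where Q is the adjacency matrix.
Q² = [[1, 1, 0], [1, 1, 0], [0, 0, 2]]

1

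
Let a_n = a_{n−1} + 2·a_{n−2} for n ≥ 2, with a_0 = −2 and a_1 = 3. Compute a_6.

With companion matrix B = [[1, 2], [1, 0]], [a_n, a_{n−1}]ᵀ = B·[a_{n−1}, a_{n−2}]ᵀ, so [a_6, a_5]ᵀ = B⁵·[a_1, a_0]ᵀ.
B⁵ = [[21, 22], [11, 10]], giving [a_6, a_5]ᵀ = [[19], [13]].

19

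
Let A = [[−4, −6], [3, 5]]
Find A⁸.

tr A = 1 and det A = −2, so the characteristic polynomial is λ² − (1)λ + (−2) with roots −1 and 2.
Eigenvectors give P = [[−2, −1], [1, 1]] with P⁻¹ = [[−1, −1], [1, 2]], and A = P·diag(−1, 2)·P⁻¹.
Then A⁸ = P·diag(1, 256)·P⁻¹ = [[−2, −256], [1, 256]] · [[−1, −1], [1, 2]] = [[−254, −510], [255, 511]].

[[−254, −510], [255, 511]]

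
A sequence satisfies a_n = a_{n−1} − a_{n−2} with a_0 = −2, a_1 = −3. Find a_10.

3

With companion matrix Q = [[1, −1], [1, 0]], [a_n, a_{n−1}]ᵀ = Q·[a_{n−1}, a_{n−2}]ᵀ, so [a_10, a_9]ᵀ = Q^9·[a_1, a_0]ᵀ.
Q^9 = [[−1, 0], [0, −1]], giving [a_10, a_9]ᵀ = [[3], [2]].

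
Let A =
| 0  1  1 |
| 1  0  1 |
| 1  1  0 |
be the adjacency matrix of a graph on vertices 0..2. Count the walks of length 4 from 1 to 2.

5

The number of length-4 walks from vertex 1 to vertex 2 is entry (1,2) of A⁴, where A is the adjacency matrix.
A² = [[2, 1, 1], [1, 2, 1], [1, 1, 2]]
A³ = [[2, 3, 3], [3, 2, 3], [3, 3, 2]]
A⁴ = [[6, 5, 5], [5, 6, 5], [5, 5, 6]]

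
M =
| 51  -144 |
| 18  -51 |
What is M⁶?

[[729, 0], [0, 729]]

tr M = 0 and det M = -9, so the characteristic polynomial is λ² − (0)λ + (-9) with roots 3 and -3.
Eigenvectors give P = [[3, 8], [1, 3]] with P⁻¹ = [[3, -8], [-1, 3]], and M = P·diag(3, -3)·P⁻¹.
Then M⁶ = P·diag(729, 729)·P⁻¹ = [[2187, 5832], [729, 2187]] · [[3, -8], [-1, 3]] = [[729, 0], [0, 729]].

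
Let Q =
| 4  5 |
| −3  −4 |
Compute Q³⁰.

Q² = I (check: tr Q = 0 and det Q = −1), so Q³⁰ = I since 30 is even.

[[1, 0], [0, 1]]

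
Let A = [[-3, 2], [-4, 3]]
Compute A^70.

[[1, 0], [0, 1]]

A² = I (check: tr A = 0 and det A = -1), so A^70 = I since 70 is even.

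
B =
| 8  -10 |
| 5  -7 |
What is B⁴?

[[146, -130], [65, -49]]

tr B = 1 and det B = -6, so the characteristic polynomial is λ² − (1)λ + (-6) with roots 3 and -2.
Eigenvectors give P = [[2, -1], [1, -1]] with P⁻¹ = [[1, -1], [1, -2]], and B = P·diag(3, -2)·P⁻¹.
Then B⁴ = P·diag(81, 16)·P⁻¹ = [[162, -16], [81, -16]] · [[1, -1], [1, -2]] = [[146, -130], [65, -49]].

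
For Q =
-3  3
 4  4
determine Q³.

[[-51, 75], [100, 124]]

Q² = [[21, 3], [4, 28]]
Q³ = [[-51, 75], [100, 124]]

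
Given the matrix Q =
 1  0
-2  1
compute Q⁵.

[[1, 0], [-10, 1]]

Q = I + N where N = [[0, 0], [-2, 0]] is strictly lower-triangular, so N² = 0.
(I + N)⁵ = I + 5·N = [[1, 0], [-10, 1]].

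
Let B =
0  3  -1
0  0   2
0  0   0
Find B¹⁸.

B is strictly triangular, hence nilpotent: B³ = 0, so B¹⁸ = 0.

[[0, 0, 0], [0, 0, 0], [0, 0, 0]]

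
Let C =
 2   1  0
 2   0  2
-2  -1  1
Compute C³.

C² = [[6, 2, 2], [0, 0, 2], [-8, -3, -1]]
C³ = [[12, 4, 6], [-4, -2, 2], [-20, -7, -7]]

[[12, 4, 6], [-4, -2, 2], [-20, -7, -7]]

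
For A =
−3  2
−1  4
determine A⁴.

[[47, 42], [−21, 194]]

A² = [[7, 2], [−1, 14]]
A³ = [[−23, 22], [−11, 54]]
A⁴ = [[47, 42], [−21, 194]]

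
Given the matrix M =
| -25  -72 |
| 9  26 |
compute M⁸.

[[-2039, -6120], [765, 2296]]

tr M = 1 and det M = -2, so the characteristic polynomial is λ² − (1)λ + (-2) with roots 2 and -1.
Eigenvectors give P = [[-8, -3], [3, 1]] with P⁻¹ = [[1, 3], [-3, -8]], and M = P·diag(2, -1)·P⁻¹.
Then M⁸ = P·diag(256, 1)·P⁻¹ = [[-2048, -3], [768, 1]] · [[1, 3], [-3, -8]] = [[-2039, -6120], [765, 2296]].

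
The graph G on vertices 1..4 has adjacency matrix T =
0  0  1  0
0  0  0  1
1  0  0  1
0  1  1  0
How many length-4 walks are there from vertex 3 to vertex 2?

3

The number of length-4 walks from vertex 3 to vertex 2 is entry (3,2) of T⁴, where T is the adjacency matrix.
T² = [[1, 0, 0, 1], [0, 1, 1, 0], [0, 1, 2, 0], [1, 0, 0, 2]]
T³ = [[0, 1, 2, 0], [1, 0, 0, 2], [2, 0, 0, 3], [0, 2, 3, 0]]
T⁴ = [[2, 0, 0, 3], [0, 2, 3, 0], [0, 3, 5, 0], [3, 0, 0, 5]]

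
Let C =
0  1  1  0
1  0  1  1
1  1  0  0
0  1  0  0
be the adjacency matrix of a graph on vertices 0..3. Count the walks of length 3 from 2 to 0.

3

The number of length-3 walks from vertex 2 to vertex 0 is entry (2,0) of C³, where C is the adjacency matrix.
C² = [[2, 1, 1, 1], [1, 3, 1, 0], [1, 1, 2, 1], [1, 0, 1, 1]]
C³ = [[2, 4, 3, 1], [4, 2, 4, 3], [3, 4, 2, 1], [1, 3, 1, 0]]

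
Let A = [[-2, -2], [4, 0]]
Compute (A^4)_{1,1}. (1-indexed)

A^2 = [[-4, 4], [-8, -8]]
A^3 = [[24, 8], [-16, 16]]
A^4 = [[-16, -48], [96, 32]]

-16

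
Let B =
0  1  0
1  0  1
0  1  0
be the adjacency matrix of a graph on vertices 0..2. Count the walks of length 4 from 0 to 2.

2

The number of length-4 walks from vertex 0 to vertex 2 is entry (0,2) of B⁴, where B is the adjacency matrix.
B² = [[1, 0, 1], [0, 2, 0], [1, 0, 1]]
B³ = [[0, 2, 0], [2, 0, 2], [0, 2, 0]]
B⁴ = [[2, 0, 2], [0, 4, 0], [2, 0, 2]]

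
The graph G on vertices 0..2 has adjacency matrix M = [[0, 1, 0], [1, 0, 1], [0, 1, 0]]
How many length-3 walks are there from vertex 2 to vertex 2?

0

The number of length-3 walks from vertex 2 to vertex 2 is entry (2,2) of M³, where M is the adjacency matrix.
M² = [[1, 0, 1], [0, 2, 0], [1, 0, 1]]
M³ = [[0, 2, 0], [2, 0, 2], [0, 2, 0]]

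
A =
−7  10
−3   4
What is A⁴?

tr A = −3 and det A = 2, so the characteristic polynomial is λ² − (−3)λ + (2) with roots −1 and −2.
Eigenvectors give P = [[−5, 2], [−3, 1]] with P⁻¹ = [[1, −2], [3, −5]], and A = P·diag(−1, −2)·P⁻¹.
Then A⁴ = P·diag(1, 16)·P⁻¹ = [[−5, 32], [−3, 16]] · [[1, −2], [3, −5]] = [[91, −150], [45, −74]].

[[91, −150], [45, −74]]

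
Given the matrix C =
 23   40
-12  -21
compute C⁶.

tr C = 2 and det C = -3, so the characteristic polynomial is λ² − (2)λ + (-3) with roots -1 and 3.
Eigenvectors give P = [[-5, -2], [3, 1]] with P⁻¹ = [[1, 2], [-3, -5]], and C = P·diag(-1, 3)·P⁻¹.
Then C⁶ = P·diag(1, 729)·P⁻¹ = [[-5, -1458], [3, 729]] · [[1, 2], [-3, -5]] = [[4369, 7280], [-2184, -3639]].

[[4369, 7280], [-2184, -3639]]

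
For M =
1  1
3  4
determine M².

[[4, 5], [15, 19]]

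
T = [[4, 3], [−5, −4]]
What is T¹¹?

[[4, 3], [−5, −4]]

T² = I (check: tr T = 0 and det T = −1), so T¹¹ = T since 11 is odd.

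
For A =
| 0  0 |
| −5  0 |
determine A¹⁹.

A is strictly triangular, hence nilpotent: A² = 0, so A¹⁹ = 0.

[[0, 0], [0, 0]]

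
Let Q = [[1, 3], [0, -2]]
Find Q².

[[1, -3], [0, 4]]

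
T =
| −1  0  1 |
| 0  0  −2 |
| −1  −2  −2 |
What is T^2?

[[0, −2, −3], [2, 4, 4], [3, 4, 7]]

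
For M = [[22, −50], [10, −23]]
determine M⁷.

tr M = −1 and det M = −6, so the characteristic polynomial is λ² − (−1)λ + (−6) with roots −3 and 2.
Eigenvectors give P = [[2, 5], [1, 2]] with P⁻¹ = [[−2, 5], [1, −2]], and M = P·diag(−3, 2)·P⁻¹.
Then M⁷ = P·diag(−2187, 128)·P⁻¹ = [[−4374, 640], [−2187, 256]] · [[−2, 5], [1, −2]] = [[9388, −23150], [4630, −11447]].

[[9388, −23150], [4630, −11447]]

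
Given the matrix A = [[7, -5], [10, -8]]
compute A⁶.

tr A = -1 and det A = -6, so the characteristic polynomial is λ² − (-1)λ + (-6) with roots -3 and 2.
Eigenvectors give P = [[-1, 1], [-2, 1]] with P⁻¹ = [[1, -1], [2, -1]], and A = P·diag(-3, 2)·P⁻¹.
Then A⁶ = P·diag(729, 64)·P⁻¹ = [[-729, 64], [-1458, 64]] · [[1, -1], [2, -1]] = [[-601, 665], [-1330, 1394]].

[[-601, 665], [-1330, 1394]]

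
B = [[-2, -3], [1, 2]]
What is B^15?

B² = I (check: tr B = 0 and det B = -1), so B^15 = B since 15 is odd.

[[-2, -3], [1, 2]]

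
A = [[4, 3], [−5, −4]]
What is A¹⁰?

A² = I (check: tr A = 0 and det A = −1), so A¹⁰ = I since 10 is even.

[[1, 0], [0, 1]]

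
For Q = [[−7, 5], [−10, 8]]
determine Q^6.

tr Q = 1 and det Q = −6, so the characteristic polynomial is λ² − (1)λ + (−6) with roots −2 and 3.
Eigenvectors give P = [[−1, 1], [−1, 2]] with P⁻¹ = [[−2, 1], [−1, 1]], and Q = P·diag(−2, 3)·P⁻¹.
Then Q^6 = P·diag(64, 729)·P⁻¹ = [[−64, 729], [−64, 1458]] · [[−2, 1], [−1, 1]] = [[−601, 665], [−1330, 1394]].

[[−601, 665], [−1330, 1394]]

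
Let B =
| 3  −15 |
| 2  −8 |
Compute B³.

[[87, −285], [38, −122]]

tr B = −5 and det B = 6, so the characteristic polynomial is λ² − (−5)λ + (6) with roots −2 and −3.
Eigenvectors give P = [[3, −5], [1, −2]] with P⁻¹ = [[2, −5], [1, −3]], and B = P·diag(−2, −3)·P⁻¹.
Then B³ = P·diag(−8, −27)·P⁻¹ = [[−24, 135], [−8, 54]] · [[2, −5], [1, −3]] = [[87, −285], [38, −122]].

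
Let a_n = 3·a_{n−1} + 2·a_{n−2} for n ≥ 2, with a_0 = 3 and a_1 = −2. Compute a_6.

With companion matrix C = [[3, 2], [1, 0]], [a_n, a_{n−1}]ᵀ = C·[a_{n−1}, a_{n−2}]ᵀ, so [a_6, a_5]ᵀ = C⁵·[a_1, a_0]ᵀ.
C⁵ = [[495, 278], [139, 78]], giving [a_6, a_5]ᵀ = [[−156], [−44]].

−156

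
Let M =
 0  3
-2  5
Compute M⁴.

tr M = 5 and det M = 6, so the characteristic polynomial is λ² − (5)λ + (6) with roots 2 and 3.
Eigenvectors give P = [[3, -1], [2, -1]] with P⁻¹ = [[1, -1], [2, -3]], and M = P·diag(2, 3)·P⁻¹.
Then M⁴ = P·diag(16, 81)·P⁻¹ = [[48, -81], [32, -81]] · [[1, -1], [2, -3]] = [[-114, 195], [-130, 211]].

[[-114, 195], [-130, 211]]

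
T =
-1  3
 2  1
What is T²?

[[7, 0], [0, 7]]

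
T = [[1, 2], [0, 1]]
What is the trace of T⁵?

2

T = I + N where N = [[0, 2], [0, 0]] is strictly upper-triangular, so N² = 0.
(I + N)⁵ = I + 5·N = [[1, 10], [0, 1]].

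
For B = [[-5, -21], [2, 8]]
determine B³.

[[-41, -147], [14, 50]]

tr B = 3 and det B = 2, so the characteristic polynomial is λ² − (3)λ + (2) with roots 2 and 1.
Eigenvectors give P = [[-3, -7], [1, 2]] with P⁻¹ = [[2, 7], [-1, -3]], and B = P·diag(2, 1)·P⁻¹.
Then B³ = P·diag(8, 1)·P⁻¹ = [[-24, -7], [8, 2]] · [[2, 7], [-1, -3]] = [[-41, -147], [14, 50]].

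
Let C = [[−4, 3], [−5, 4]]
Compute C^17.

C² = I (check: tr C = 0 and det C = −1), so C^17 = C since 17 is odd.

[[−4, 3], [−5, 4]]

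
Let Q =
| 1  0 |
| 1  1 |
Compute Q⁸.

[[1, 0], [8, 1]]

Q = I + N where N = [[0, 0], [1, 0]] is strictly lower-triangular, so N² = 0.
(I + N)⁸ = I + 8·N = [[1, 0], [8, 1]].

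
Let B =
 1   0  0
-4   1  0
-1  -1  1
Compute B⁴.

[[1, 0, 0], [-16, 1, 0], [20, -4, 1]]

B = I + N where N = [[0, 0, 0], [-4, 0, 0], [-1, -1, 0]] is strictly lower-triangular, so N³ = 0.
(I + N)⁴ = I + 4·N + 6·N² = [[1, 0, 0], [-16, 1, 0], [20, -4, 1]].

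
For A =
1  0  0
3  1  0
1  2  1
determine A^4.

[[1, 0, 0], [12, 1, 0], [40, 8, 1]]

A = I + N where N = [[0, 0, 0], [3, 0, 0], [1, 2, 0]] is strictly lower-triangular, so N^3 = 0.
(I + N)^4 = I + 4·N + 6·N^2 = [[1, 0, 0], [12, 1, 0], [40, 8, 1]].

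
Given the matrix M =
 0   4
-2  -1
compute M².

[[-8, -4], [2, -7]]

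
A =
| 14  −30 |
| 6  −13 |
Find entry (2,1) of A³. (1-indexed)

tr A = 1 and det A = −2, so the characteristic polynomial is λ² − (1)λ + (−2) with roots 2 and −1.
Eigenvectors give P = [[5, −2], [2, −1]] with P⁻¹ = [[1, −2], [2, −5]], and A = P·diag(2, −1)·P⁻¹.
Then A³ = P·diag(8, −1)·P⁻¹ = [[40, 2], [16, 1]] · [[1, −2], [2, −5]] = [[44, −90], [18, −37]].

18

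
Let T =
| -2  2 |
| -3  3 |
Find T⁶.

[[-2, 2], [-3, 3]]

T² = T (a projection; rank 1, trace 1), so T⁶ = T.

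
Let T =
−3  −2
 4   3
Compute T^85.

T² = I (check: tr T = 0 and det T = −1), so T^85 = T since 85 is odd.

[[−3, −2], [4, 3]]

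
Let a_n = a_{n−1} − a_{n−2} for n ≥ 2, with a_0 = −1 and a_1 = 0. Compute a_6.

−1

With companion matrix Q = [[1, −1], [1, 0]], [a_n, a_{n−1}]ᵀ = Q·[a_{n−1}, a_{n−2}]ᵀ, so [a_6, a_5]ᵀ = Q⁵·[a_1, a_0]ᵀ.
Q⁵ = [[0, 1], [−1, 1]], giving [a_6, a_5]ᵀ = [[−1], [−1]].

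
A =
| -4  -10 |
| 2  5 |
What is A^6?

A² = A (a projection; rank 1, trace 1), so A^6 = A.

[[-4, -10], [2, 5]]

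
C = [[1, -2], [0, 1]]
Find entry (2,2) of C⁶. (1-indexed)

1

C = I + N where N = [[0, -2], [0, 0]] is strictly upper-triangular, so N² = 0.
(I + N)⁶ = I + 6·N = [[1, -12], [0, 1]].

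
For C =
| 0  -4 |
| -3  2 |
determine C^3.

C^2 = [[12, -8], [-6, 16]]
C^3 = [[24, -64], [-48, 56]]

[[24, -64], [-48, 56]]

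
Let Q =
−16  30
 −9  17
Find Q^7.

[[−646, 1290], [−387, 773]]

tr Q = 1 and det Q = −2, so the characteristic polynomial is λ² − (1)λ + (−2) with roots 2 and −1.
Eigenvectors give P = [[−5, 2], [−3, 1]] with P⁻¹ = [[1, −2], [3, −5]], and Q = P·diag(2, −1)·P⁻¹.
Then Q^7 = P·diag(128, −1)·P⁻¹ = [[−640, −2], [−384, −1]] · [[1, −2], [3, −5]] = [[−646, 1290], [−387, 773]].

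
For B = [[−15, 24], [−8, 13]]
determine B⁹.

[[−78735, 118104], [−39368, 59053]]

tr B = −2 and det B = −3, so the characteristic polynomial is λ² − (−2)λ + (−3) with roots 1 and −3.
Eigenvectors give P = [[−3, 2], [−2, 1]] with P⁻¹ = [[1, −2], [2, −3]], and B = P·diag(1, −3)·P⁻¹.
Then B⁹ = P·diag(1, −19683)·P⁻¹ = [[−3, −39366], [−2, −19683]] · [[1, −2], [2, −3]] = [[−78735, 118104], [−39368, 59053]].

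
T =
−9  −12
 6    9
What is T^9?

tr T = 0 and det T = −9, so the characteristic polynomial is λ² − (0)λ + (−9) with roots 3 and −3.
Eigenvectors give P = [[−1, −2], [1, 1]] with P⁻¹ = [[1, 2], [−1, −1]], and T = P·diag(3, −3)·P⁻¹.
Then T^9 = P·diag(19683, −19683)·P⁻¹ = [[−19683, 39366], [19683, −19683]] · [[1, 2], [−1, −1]] = [[−59049, −78732], [39366, 59049]].

[[−59049, −78732], [39366, 59049]]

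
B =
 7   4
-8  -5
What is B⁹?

tr B = 2 and det B = -3, so the characteristic polynomial is λ² − (2)λ + (-3) with roots 3 and -1.
Eigenvectors give P = [[-1, -1], [1, 2]] with P⁻¹ = [[-2, -1], [1, 1]], and B = P·diag(3, -1)·P⁻¹.
Then B⁹ = P·diag(19683, -1)·P⁻¹ = [[-19683, 1], [19683, -2]] · [[-2, -1], [1, 1]] = [[39367, 19684], [-39368, -19685]].

[[39367, 19684], [-39368, -19685]]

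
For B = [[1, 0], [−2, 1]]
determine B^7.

[[1, 0], [−14, 1]]

B = I + N where N = [[0, 0], [−2, 0]] is strictly lower-triangular, so N^2 = 0.
(I + N)^7 = I + 7·N = [[1, 0], [−14, 1]].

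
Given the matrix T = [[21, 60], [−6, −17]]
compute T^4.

tr T = 4 and det T = 3, so the characteristic polynomial is λ² − (4)λ + (3) with roots 3 and 1.
Eigenvectors give P = [[10, −3], [−3, 1]] with P⁻¹ = [[1, 3], [3, 10]], and T = P·diag(3, 1)·P⁻¹.
Then T^4 = P·diag(81, 1)·P⁻¹ = [[810, −3], [−243, 1]] · [[1, 3], [3, 10]] = [[801, 2400], [−240, −719]].

[[801, 2400], [−240, −719]]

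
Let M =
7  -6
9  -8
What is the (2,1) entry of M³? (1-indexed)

27

tr M = -1 and det M = -2, so the characteristic polynomial is λ² − (-1)λ + (-2) with roots -2 and 1.
Eigenvectors give P = [[2, -1], [3, -1]] with P⁻¹ = [[-1, 1], [-3, 2]], and M = P·diag(-2, 1)·P⁻¹.
Then M³ = P·diag(-8, 1)·P⁻¹ = [[-16, -1], [-24, -1]] · [[-1, 1], [-3, 2]] = [[19, -18], [27, -26]].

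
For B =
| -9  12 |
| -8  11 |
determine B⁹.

tr B = 2 and det B = -3, so the characteristic polynomial is λ² − (2)λ + (-3) with roots -1 and 3.
Eigenvectors give P = [[3, 1], [2, 1]] with P⁻¹ = [[1, -1], [-2, 3]], and B = P·diag(-1, 3)·P⁻¹.
Then B⁹ = P·diag(-1, 19683)·P⁻¹ = [[-3, 19683], [-2, 19683]] · [[1, -1], [-2, 3]] = [[-39369, 59052], [-39368, 59051]].

[[-39369, 59052], [-39368, 59051]]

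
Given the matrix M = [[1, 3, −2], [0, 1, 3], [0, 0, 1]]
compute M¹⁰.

M = I + N where N = [[0, 3, −2], [0, 0, 3], [0, 0, 0]] is strictly upper-triangular, so N³ = 0.
(I + N)¹⁰ = I + 10·N + 45·N² = [[1, 30, 385], [0, 1, 30], [0, 0, 1]].

[[1, 30, 385], [0, 1, 30], [0, 0, 1]]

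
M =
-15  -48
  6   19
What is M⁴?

tr M = 4 and det M = 3, so the characteristic polynomial is λ² − (4)λ + (3) with roots 1 and 3.
Eigenvectors give P = [[3, -8], [-1, 3]] with P⁻¹ = [[3, 8], [1, 3]], and M = P·diag(1, 3)·P⁻¹.
Then M⁴ = P·diag(1, 81)·P⁻¹ = [[3, -648], [-1, 243]] · [[3, 8], [1, 3]] = [[-639, -1920], [240, 721]].

[[-639, -1920], [240, 721]]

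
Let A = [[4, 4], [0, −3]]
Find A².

[[16, 4], [0, 9]]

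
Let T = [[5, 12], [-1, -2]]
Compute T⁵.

tr T = 3 and det T = 2, so the characteristic polynomial is λ² − (3)λ + (2) with roots 2 and 1.
Eigenvectors give P = [[4, -3], [-1, 1]] with P⁻¹ = [[1, 3], [1, 4]], and T = P·diag(2, 1)·P⁻¹.
Then T⁵ = P·diag(32, 1)·P⁻¹ = [[128, -3], [-32, 1]] · [[1, 3], [1, 4]] = [[125, 372], [-31, -92]].

[[125, 372], [-31, -92]]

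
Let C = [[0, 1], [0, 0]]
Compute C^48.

C is strictly triangular, hence nilpotent: C^2 = 0, so C^48 = 0.

[[0, 0], [0, 0]]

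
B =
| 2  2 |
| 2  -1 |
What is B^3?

B^2 = [[8, 2], [2, 5]]
B^3 = [[20, 14], [14, -1]]

[[20, 14], [14, -1]]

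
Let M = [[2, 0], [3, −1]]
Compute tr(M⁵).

tr M = 1 and det M = −2, so the characteristic polynomial is λ² − (1)λ + (−2) with roots −1 and 2.
Eigenvectors give P = [[0, 1], [−1, 1]] with P⁻¹ = [[1, −1], [1, 0]], and M = P·diag(−1, 2)·P⁻¹.
Then M⁵ = P·diag(−1, 32)·P⁻¹ = [[0, 32], [1, 32]] · [[1, −1], [1, 0]] = [[32, 0], [33, −1]].

31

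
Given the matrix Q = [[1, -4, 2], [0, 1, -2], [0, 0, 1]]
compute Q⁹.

[[1, -36, 306], [0, 1, -18], [0, 0, 1]]

Q = I + N where N = [[0, -4, 2], [0, 0, -2], [0, 0, 0]] is strictly upper-triangular, so N³ = 0.
(I + N)⁹ = I + 9·N + 36·N² = [[1, -36, 306], [0, 1, -18], [0, 0, 1]].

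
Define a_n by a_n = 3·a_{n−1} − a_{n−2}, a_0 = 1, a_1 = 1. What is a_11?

With companion matrix B = [[3, −1], [1, 0]], [a_n, a_{n−1}]ᵀ = B·[a_{n−1}, a_{n−2}]ᵀ, so [a_11, a_10]ᵀ = B¹⁰·[a_1, a_0]ᵀ.
B¹⁰ = [[17711, −6765], [6765, −2584]], giving [a_11, a_10]ᵀ = [[10946], [4181]].

10946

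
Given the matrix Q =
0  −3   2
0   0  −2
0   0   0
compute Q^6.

Q is strictly triangular, hence nilpotent: Q^3 = 0, so Q^6 = 0.

[[0, 0, 0], [0, 0, 0], [0, 0, 0]]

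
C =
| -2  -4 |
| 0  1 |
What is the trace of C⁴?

C² = [[4, 4], [0, 1]]
C³ = [[-8, -12], [0, 1]]
C⁴ = [[16, 20], [0, 1]]

17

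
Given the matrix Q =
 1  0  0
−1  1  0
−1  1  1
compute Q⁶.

Q = I + N where N = [[0, 0, 0], [−1, 0, 0], [−1, 1, 0]] is strictly lower-triangular, so N³ = 0.
(I + N)⁶ = I + 6·N + 15·N² = [[1, 0, 0], [−6, 1, 0], [−21, 6, 1]].

[[1, 0, 0], [−6, 1, 0], [−21, 6, 1]]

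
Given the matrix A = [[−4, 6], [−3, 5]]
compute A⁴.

[[−14, 30], [−15, 31]]

tr A = 1 and det A = −2, so the characteristic polynomial is λ² − (1)λ + (−2) with roots 2 and −1.
Eigenvectors give P = [[1, −2], [1, −1]] with P⁻¹ = [[−1, 2], [−1, 1]], and A = P·diag(2, −1)·P⁻¹.
Then A⁴ = P·diag(16, 1)·P⁻¹ = [[16, −2], [16, −1]] · [[−1, 2], [−1, 1]] = [[−14, 30], [−15, 31]].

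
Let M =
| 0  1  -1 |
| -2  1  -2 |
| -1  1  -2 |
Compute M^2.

[[-1, 0, 0], [0, -3, 4], [0, -2, 3]]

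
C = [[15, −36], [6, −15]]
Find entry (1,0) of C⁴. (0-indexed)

0

tr C = 0 and det C = −9, so the characteristic polynomial is λ² − (0)λ + (−9) with roots −3 and 3.
Eigenvectors give P = [[2, 3], [1, 1]] with P⁻¹ = [[−1, 3], [1, −2]], and C = P·diag(−3, 3)·P⁻¹.
Then C⁴ = P·diag(81, 81)·P⁻¹ = [[162, 243], [81, 81]] · [[−1, 3], [1, −2]] = [[81, 0], [0, 81]].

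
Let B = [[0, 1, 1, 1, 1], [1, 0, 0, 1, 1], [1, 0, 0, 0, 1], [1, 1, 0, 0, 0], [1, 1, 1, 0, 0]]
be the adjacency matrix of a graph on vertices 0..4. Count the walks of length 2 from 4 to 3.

The number of length-2 walks from vertex 4 to vertex 3 is entry (4,3) of B², where B is the adjacency matrix.
B² = [[4, 2, 1, 1, 2], [2, 3, 2, 1, 1], [1, 2, 2, 1, 1], [1, 1, 1, 2, 2], [2, 1, 1, 2, 3]]

2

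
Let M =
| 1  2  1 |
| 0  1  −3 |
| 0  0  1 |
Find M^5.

[[1, 10, −55], [0, 1, −15], [0, 0, 1]]

M = I + N where N = [[0, 2, 1], [0, 0, −3], [0, 0, 0]] is strictly upper-triangular, so N^3 = 0.
(I + N)^5 = I + 5·N + 10·N^2 = [[1, 10, −55], [0, 1, −15], [0, 0, 1]].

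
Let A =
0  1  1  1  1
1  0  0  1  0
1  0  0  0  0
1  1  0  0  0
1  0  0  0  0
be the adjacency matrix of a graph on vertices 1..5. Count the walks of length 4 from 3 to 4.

5

The number of length-4 walks from vertex 3 to vertex 4 is entry (3,4) of A^4, where A is the adjacency matrix.
A^2 = [[4, 1, 0, 1, 0], [1, 2, 1, 1, 1], [0, 1, 1, 1, 1], [1, 1, 1, 2, 1], [0, 1, 1, 1, 1]]
A^3 = [[2, 5, 4, 5, 4], [5, 2, 1, 3, 1], [4, 1, 0, 1, 0], [5, 3, 1, 2, 1], [4, 1, 0, 1, 0]]
A^4 = [[18, 7, 2, 7, 2], [7, 8, 5, 7, 5], [2, 5, 4, 5, 4], [7, 7, 5, 8, 5], [2, 5, 4, 5, 4]]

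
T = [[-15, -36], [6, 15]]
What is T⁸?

tr T = 0 and det T = -9, so the characteristic polynomial is λ² − (0)λ + (-9) with roots -3 and 3.
Eigenvectors give P = [[3, -2], [-1, 1]] with P⁻¹ = [[1, 2], [1, 3]], and T = P·diag(-3, 3)·P⁻¹.
Then T⁸ = P·diag(6561, 6561)·P⁻¹ = [[19683, -13122], [-6561, 6561]] · [[1, 2], [1, 3]] = [[6561, 0], [0, 6561]].

[[6561, 0], [0, 6561]]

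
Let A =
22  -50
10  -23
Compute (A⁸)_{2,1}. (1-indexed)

-12610

tr A = -1 and det A = -6, so the characteristic polynomial is λ² − (-1)λ + (-6) with roots -3 and 2.
Eigenvectors give P = [[-2, 5], [-1, 2]] with P⁻¹ = [[2, -5], [1, -2]], and A = P·diag(-3, 2)·P⁻¹.
Then A⁸ = P·diag(6561, 256)·P⁻¹ = [[-13122, 1280], [-6561, 512]] · [[2, -5], [1, -2]] = [[-24964, 63050], [-12610, 31781]].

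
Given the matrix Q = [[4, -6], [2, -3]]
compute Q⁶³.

Q² = Q (a projection; rank 1, trace 1), so Q⁶³ = Q.

[[4, -6], [2, -3]]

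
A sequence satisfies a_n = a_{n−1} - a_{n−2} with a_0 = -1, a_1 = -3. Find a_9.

1

With companion matrix Q = [[1, -1], [1, 0]], [a_n, a_{n−1}]ᵀ = Q·[a_{n−1}, a_{n−2}]ᵀ, so [a_9, a_8]ᵀ = Q⁸·[a_1, a_0]ᵀ.
Q⁸ = [[0, -1], [1, -1]], giving [a_9, a_8]ᵀ = [[1], [-2]].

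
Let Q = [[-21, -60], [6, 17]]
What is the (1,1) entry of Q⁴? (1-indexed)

tr Q = -4 and det Q = 3, so the characteristic polynomial is λ² − (-4)λ + (3) with roots -1 and -3.
Eigenvectors give P = [[-3, 10], [1, -3]] with P⁻¹ = [[3, 10], [1, 3]], and Q = P·diag(-1, -3)·P⁻¹.
Then Q⁴ = P·diag(1, 81)·P⁻¹ = [[-3, 810], [1, -243]] · [[3, 10], [1, 3]] = [[801, 2400], [-240, -719]].

801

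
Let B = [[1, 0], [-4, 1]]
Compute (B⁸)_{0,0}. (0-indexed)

1

B = I + N where N = [[0, 0], [-4, 0]] is strictly lower-triangular, so N² = 0.
(I + N)⁸ = I + 8·N = [[1, 0], [-32, 1]].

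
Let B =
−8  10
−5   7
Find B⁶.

[[1394, −1330], [665, −601]]

tr B = −1 and det B = −6, so the characteristic polynomial is λ² − (−1)λ + (−6) with roots 2 and −3.
Eigenvectors give P = [[1, −2], [1, −1]] with P⁻¹ = [[−1, 2], [−1, 1]], and B = P·diag(2, −3)·P⁻¹.
Then B⁶ = P·diag(64, 729)·P⁻¹ = [[64, −1458], [64, −729]] · [[−1, 2], [−1, 1]] = [[1394, −1330], [665, −601]].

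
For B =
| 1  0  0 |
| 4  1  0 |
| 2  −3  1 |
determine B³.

B = I + N where N = [[0, 0, 0], [4, 0, 0], [2, −3, 0]] is strictly lower-triangular, so N³ = 0.
(I + N)³ = I + 3·N + 3·N² = [[1, 0, 0], [12, 1, 0], [−30, −9, 1]].

[[1, 0, 0], [12, 1, 0], [−30, −9, 1]]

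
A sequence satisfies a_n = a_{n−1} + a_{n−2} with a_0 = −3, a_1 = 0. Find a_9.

With companion matrix C = [[1, 1], [1, 0]], [a_n, a_{n−1}]ᵀ = C·[a_{n−1}, a_{n−2}]ᵀ, so [a_9, a_8]ᵀ = C⁸·[a_1, a_0]ᵀ.
C⁸ = [[34, 21], [21, 13]], giving [a_9, a_8]ᵀ = [[−63], [−39]].

−63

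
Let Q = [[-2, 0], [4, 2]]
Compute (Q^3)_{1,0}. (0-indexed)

tr Q = 0 and det Q = -4, so the characteristic polynomial is λ² − (0)λ + (-4) with roots 2 and -2.
Eigenvectors give P = [[0, -1], [1, 1]] with P⁻¹ = [[1, 1], [-1, 0]], and Q = P·diag(2, -2)·P⁻¹.
Then Q^3 = P·diag(8, -8)·P⁻¹ = [[0, 8], [8, -8]] · [[1, 1], [-1, 0]] = [[-8, 0], [16, 8]].

16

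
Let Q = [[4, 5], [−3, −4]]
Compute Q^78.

[[1, 0], [0, 1]]

Q² = I (check: tr Q = 0 and det Q = −1), so Q^78 = I since 78 is even.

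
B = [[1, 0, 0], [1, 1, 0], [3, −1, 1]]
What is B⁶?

B = I + N where N = [[0, 0, 0], [1, 0, 0], [3, −1, 0]] is strictly lower-triangular, so N³ = 0.
(I + N)⁶ = I + 6·N + 15·N² = [[1, 0, 0], [6, 1, 0], [3, −6, 1]].

[[1, 0, 0], [6, 1, 0], [3, −6, 1]]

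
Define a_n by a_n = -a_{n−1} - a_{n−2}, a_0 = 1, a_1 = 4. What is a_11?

With companion matrix C = [[-1, -1], [1, 0]], [a_n, a_{n−1}]ᵀ = C·[a_{n−1}, a_{n−2}]ᵀ, so [a_11, a_10]ᵀ = C^10·[a_1, a_0]ᵀ.
C^10 = [[-1, -1], [1, 0]], giving [a_11, a_10]ᵀ = [[-5], [4]].

-5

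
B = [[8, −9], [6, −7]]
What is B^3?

[[26, −27], [18, −19]]

tr B = 1 and det B = −2, so the characteristic polynomial is λ² − (1)λ + (−2) with roots 2 and −1.
Eigenvectors give P = [[−3, 1], [−2, 1]] with P⁻¹ = [[−1, 1], [−2, 3]], and B = P·diag(2, −1)·P⁻¹.
Then B^3 = P·diag(8, −1)·P⁻¹ = [[−24, −1], [−16, −1]] · [[−1, 1], [−2, 3]] = [[26, −27], [18, −19]].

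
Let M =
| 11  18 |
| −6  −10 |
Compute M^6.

[[253, 378], [−126, −188]]

tr M = 1 and det M = −2, so the characteristic polynomial is λ² − (1)λ + (−2) with roots 2 and −1.
Eigenvectors give P = [[−2, −3], [1, 2]] with P⁻¹ = [[−2, −3], [1, 2]], and M = P·diag(2, −1)·P⁻¹.
Then M^6 = P·diag(64, 1)·P⁻¹ = [[−128, −3], [64, 2]] · [[−2, −3], [1, 2]] = [[253, 378], [−126, −188]].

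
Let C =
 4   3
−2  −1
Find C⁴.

[[46, 45], [−30, −29]]

tr C = 3 and det C = 2, so the characteristic polynomial is λ² − (3)λ + (2) with roots 1 and 2.
Eigenvectors give P = [[−1, 3], [1, −2]] with P⁻¹ = [[2, 3], [1, 1]], and C = P·diag(1, 2)·P⁻¹.
Then C⁴ = P·diag(1, 16)·P⁻¹ = [[−1, 48], [1, −32]] · [[2, 3], [1, 1]] = [[46, 45], [−30, −29]].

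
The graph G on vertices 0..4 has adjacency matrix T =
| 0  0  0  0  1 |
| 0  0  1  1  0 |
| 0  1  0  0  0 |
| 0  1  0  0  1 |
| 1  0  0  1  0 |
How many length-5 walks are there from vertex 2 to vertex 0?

0

The number of length-5 walks from vertex 2 to vertex 0 is entry (2,0) of T⁵, where T is the adjacency matrix.
T² = [[1, 0, 0, 1, 0], [0, 2, 0, 0, 1], [0, 0, 1, 1, 0], [1, 0, 1, 2, 0], [0, 1, 0, 0, 2]]
T³ = [[0, 1, 0, 0, 2], [1, 0, 2, 3, 0], [0, 2, 0, 0, 1], [0, 3, 0, 0, 3], [2, 0, 1, 3, 0]]
T⁴ = [[2, 0, 1, 3, 0], [0, 5, 0, 0, 4], [1, 0, 2, 3, 0], [3, 0, 3, 6, 0], [0, 4, 0, 0, 5]]
T⁵ = [[0, 4, 0, 0, 5], [4, 0, 5, 9, 0], [0, 5, 0, 0, 4], [0, 9, 0, 0, 9], [5, 0, 4, 9, 0]]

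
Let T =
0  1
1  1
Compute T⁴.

T² = [[1, 1], [1, 2]]
T³ = [[1, 2], [2, 3]]
T⁴ = [[2, 3], [3, 5]]

[[2, 3], [3, 5]]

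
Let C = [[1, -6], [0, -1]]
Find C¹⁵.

C² = I (check: tr C = 0 and det C = -1), so C¹⁵ = C since 15 is odd.

[[1, -6], [0, -1]]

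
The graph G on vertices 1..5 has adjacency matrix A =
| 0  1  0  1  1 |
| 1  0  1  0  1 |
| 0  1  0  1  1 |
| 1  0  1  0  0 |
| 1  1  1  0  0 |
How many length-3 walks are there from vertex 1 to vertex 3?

2

The number of length-3 walks from vertex 1 to vertex 3 is entry (1,3) of A^3, where A is the adjacency matrix.
A^2 = [[3, 1, 3, 0, 1], [1, 3, 1, 2, 2], [3, 1, 3, 0, 1], [0, 2, 0, 2, 2], [1, 2, 1, 2, 3]]
A^3 = [[2, 7, 2, 6, 7], [7, 4, 7, 2, 5], [2, 7, 2, 6, 7], [6, 2, 6, 0, 2], [7, 5, 7, 2, 4]]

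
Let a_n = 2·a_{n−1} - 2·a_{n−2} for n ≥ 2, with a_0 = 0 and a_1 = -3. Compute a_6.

24

With companion matrix M = [[2, -2], [1, 0]], [a_n, a_{n−1}]ᵀ = M·[a_{n−1}, a_{n−2}]ᵀ, so [a_6, a_5]ᵀ = M⁵·[a_1, a_0]ᵀ.
M⁵ = [[-8, 8], [-4, 0]], giving [a_6, a_5]ᵀ = [[24], [12]].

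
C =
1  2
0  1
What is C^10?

[[1, 20], [0, 1]]

C = I + N where N = [[0, 2], [0, 0]] is strictly upper-triangular, so N^2 = 0.
(I + N)^10 = I + 10·N = [[1, 20], [0, 1]].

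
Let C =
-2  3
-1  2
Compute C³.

[[-2, 3], [-1, 2]]

C² = I (check: tr C = 0 and det C = -1), so C³ = C since 3 is odd.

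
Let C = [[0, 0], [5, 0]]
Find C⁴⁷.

C is strictly triangular, hence nilpotent: C² = 0, so C⁴⁷ = 0.

[[0, 0], [0, 0]]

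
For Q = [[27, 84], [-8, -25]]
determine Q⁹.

tr Q = 2 and det Q = -3, so the characteristic polynomial is λ² − (2)λ + (-3) with roots 3 and -1.
Eigenvectors give P = [[7, -3], [-2, 1]] with P⁻¹ = [[1, 3], [2, 7]], and Q = P·diag(3, -1)·P⁻¹.
Then Q⁹ = P·diag(19683, -1)·P⁻¹ = [[137781, 3], [-39366, -1]] · [[1, 3], [2, 7]] = [[137787, 413364], [-39368, -118105]].

[[137787, 413364], [-39368, -118105]]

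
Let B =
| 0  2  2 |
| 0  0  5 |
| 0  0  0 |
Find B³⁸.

[[0, 0, 0], [0, 0, 0], [0, 0, 0]]

B is strictly triangular, hence nilpotent: B³ = 0, so B³⁸ = 0.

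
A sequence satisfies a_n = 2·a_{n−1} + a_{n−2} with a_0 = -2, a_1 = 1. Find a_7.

With companion matrix Q = [[2, 1], [1, 0]], [a_n, a_{n−1}]ᵀ = Q·[a_{n−1}, a_{n−2}]ᵀ, so [a_7, a_6]ᵀ = Q⁶·[a_1, a_0]ᵀ.
Q⁶ = [[169, 70], [70, 29]], giving [a_7, a_6]ᵀ = [[29], [12]].

29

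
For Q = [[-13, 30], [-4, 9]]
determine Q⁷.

tr Q = -4 and det Q = 3, so the characteristic polynomial is λ² − (-4)λ + (3) with roots -1 and -3.
Eigenvectors give P = [[5, 3], [2, 1]] with P⁻¹ = [[-1, 3], [2, -5]], and Q = P·diag(-1, -3)·P⁻¹.
Then Q⁷ = P·diag(-1, -2187)·P⁻¹ = [[-5, -6561], [-2, -2187]] · [[-1, 3], [2, -5]] = [[-13117, 32790], [-4372, 10929]].

[[-13117, 32790], [-4372, 10929]]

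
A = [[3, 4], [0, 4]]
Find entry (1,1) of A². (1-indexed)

9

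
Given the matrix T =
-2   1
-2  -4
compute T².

[[2, -6], [12, 14]]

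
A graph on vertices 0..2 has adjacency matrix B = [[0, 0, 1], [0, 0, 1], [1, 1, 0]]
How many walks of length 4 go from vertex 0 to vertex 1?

2

The number of length-4 walks from vertex 0 to vertex 1 is entry (0,1) of B⁴, where B is the adjacency matrix.
B² = [[1, 1, 0], [1, 1, 0], [0, 0, 2]]
B³ = [[0, 0, 2], [0, 0, 2], [2, 2, 0]]
B⁴ = [[2, 2, 0], [2, 2, 0], [0, 0, 4]]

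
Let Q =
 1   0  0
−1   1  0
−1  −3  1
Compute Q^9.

Q = I + N where N = [[0, 0, 0], [−1, 0, 0], [−1, −3, 0]] is strictly lower-triangular, so N^3 = 0.
(I + N)^9 = I + 9·N + 36·N^2 = [[1, 0, 0], [−9, 1, 0], [99, −27, 1]].

[[1, 0, 0], [−9, 1, 0], [99, −27, 1]]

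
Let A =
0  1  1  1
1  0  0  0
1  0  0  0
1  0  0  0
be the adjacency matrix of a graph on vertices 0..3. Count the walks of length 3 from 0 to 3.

3

The number of length-3 walks from vertex 0 to vertex 3 is entry (0,3) of A³, where A is the adjacency matrix.
A² = [[3, 0, 0, 0], [0, 1, 1, 1], [0, 1, 1, 1], [0, 1, 1, 1]]
A³ = [[0, 3, 3, 3], [3, 0, 0, 0], [3, 0, 0, 0], [3, 0, 0, 0]]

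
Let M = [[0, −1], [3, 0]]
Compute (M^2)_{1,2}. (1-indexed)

0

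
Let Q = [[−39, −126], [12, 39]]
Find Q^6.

tr Q = 0 and det Q = −9, so the characteristic polynomial is λ² − (0)λ + (−9) with roots 3 and −3.
Eigenvectors give P = [[−3, 7], [1, −2]] with P⁻¹ = [[2, 7], [1, 3]], and Q = P·diag(3, −3)·P⁻¹.
Then Q^6 = P·diag(729, 729)·P⁻¹ = [[−2187, 5103], [729, −1458]] · [[2, 7], [1, 3]] = [[729, 0], [0, 729]].

[[729, 0], [0, 729]]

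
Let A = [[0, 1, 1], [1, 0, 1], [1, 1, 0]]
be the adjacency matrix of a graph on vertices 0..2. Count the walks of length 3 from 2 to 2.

The number of length-3 walks from vertex 2 to vertex 2 is entry (2,2) of A³, where A is the adjacency matrix.
A² = [[2, 1, 1], [1, 2, 1], [1, 1, 2]]
A³ = [[2, 3, 3], [3, 2, 3], [3, 3, 2]]

2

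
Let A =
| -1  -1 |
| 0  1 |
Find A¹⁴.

[[1, 0], [0, 1]]

A² = I (check: tr A = 0 and det A = -1), so A¹⁴ = I since 14 is even.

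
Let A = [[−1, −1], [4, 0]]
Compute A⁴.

[[5, −7], [28, 12]]

A² = [[−3, 1], [−4, −4]]
A³ = [[7, 3], [−12, 4]]
A⁴ = [[5, −7], [28, 12]]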